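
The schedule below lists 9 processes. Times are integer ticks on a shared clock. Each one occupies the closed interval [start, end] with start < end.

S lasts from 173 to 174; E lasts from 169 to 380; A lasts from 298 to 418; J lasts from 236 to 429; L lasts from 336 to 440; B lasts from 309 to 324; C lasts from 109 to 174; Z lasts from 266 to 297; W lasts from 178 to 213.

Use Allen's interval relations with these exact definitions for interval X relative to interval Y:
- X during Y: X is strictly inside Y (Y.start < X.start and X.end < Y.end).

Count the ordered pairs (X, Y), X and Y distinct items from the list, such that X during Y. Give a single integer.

8

Checking all 72 ordered pairs for relation 'during'; matching pairs in alphabetical order:
(A, J): A during J ✓
(B, A): B during A ✓
(B, E): B during E ✓
(B, J): B during J ✓
(S, E): S during E ✓
(W, E): W during E ✓
(Z, E): Z during E ✓
(Z, J): Z during J ✓
Count: 8.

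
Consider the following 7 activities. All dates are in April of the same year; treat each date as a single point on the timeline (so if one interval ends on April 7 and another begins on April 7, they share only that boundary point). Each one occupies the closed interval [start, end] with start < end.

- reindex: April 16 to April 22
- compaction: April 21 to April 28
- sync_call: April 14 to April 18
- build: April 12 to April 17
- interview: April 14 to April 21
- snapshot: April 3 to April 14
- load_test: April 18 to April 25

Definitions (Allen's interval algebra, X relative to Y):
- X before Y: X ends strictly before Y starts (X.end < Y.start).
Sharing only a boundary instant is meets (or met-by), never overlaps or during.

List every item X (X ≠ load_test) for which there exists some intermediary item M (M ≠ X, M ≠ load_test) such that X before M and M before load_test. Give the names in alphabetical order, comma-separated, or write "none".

none

Target load_test = [April 18, April 25].
Intermediaries M with M before load_test: build, snapshot.
Via build — items with X before build: none.
Via snapshot — items with X before snapshot: none.
Union: none.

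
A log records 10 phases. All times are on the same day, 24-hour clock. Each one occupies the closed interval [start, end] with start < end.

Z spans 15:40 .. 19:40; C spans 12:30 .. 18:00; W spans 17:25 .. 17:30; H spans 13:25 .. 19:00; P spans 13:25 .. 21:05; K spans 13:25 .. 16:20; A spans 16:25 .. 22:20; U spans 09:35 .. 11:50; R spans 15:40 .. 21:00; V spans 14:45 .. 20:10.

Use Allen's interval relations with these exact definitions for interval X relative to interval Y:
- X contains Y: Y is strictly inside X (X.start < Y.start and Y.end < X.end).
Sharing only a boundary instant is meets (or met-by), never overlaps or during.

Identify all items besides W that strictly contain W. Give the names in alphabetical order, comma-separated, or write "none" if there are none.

A, C, H, P, R, V, Z

Target W = [17:25, 17:30].
A [16:25, 22:20] → contains → yes.
C [12:30, 18:00] → contains → yes.
H [13:25, 19:00] → contains → yes.
K [13:25, 16:20] → before → no.
P [13:25, 21:05] → contains → yes.
R [15:40, 21:00] → contains → yes.
U [09:35, 11:50] → before → no.
V [14:45, 20:10] → contains → yes.
Z [15:40, 19:40] → contains → yes.
Result: A, C, H, P, R, V, Z.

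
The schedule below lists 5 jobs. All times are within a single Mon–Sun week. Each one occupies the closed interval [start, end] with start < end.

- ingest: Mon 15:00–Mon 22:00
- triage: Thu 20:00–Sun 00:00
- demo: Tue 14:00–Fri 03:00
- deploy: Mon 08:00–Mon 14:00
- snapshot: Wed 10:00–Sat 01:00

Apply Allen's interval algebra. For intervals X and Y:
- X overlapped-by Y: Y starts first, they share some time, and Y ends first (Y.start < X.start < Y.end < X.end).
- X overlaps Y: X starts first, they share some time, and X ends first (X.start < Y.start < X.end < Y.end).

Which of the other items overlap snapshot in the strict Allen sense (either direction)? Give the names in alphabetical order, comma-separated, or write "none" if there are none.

Target snapshot = [Wed 10:00, Sat 01:00].
demo [Tue 14:00, Fri 03:00] → overlaps → yes.
deploy [Mon 08:00, Mon 14:00] → before → no.
ingest [Mon 15:00, Mon 22:00] → before → no.
triage [Thu 20:00, Sun 00:00] → overlapped-by → yes.
Result: demo, triage.

demo, triage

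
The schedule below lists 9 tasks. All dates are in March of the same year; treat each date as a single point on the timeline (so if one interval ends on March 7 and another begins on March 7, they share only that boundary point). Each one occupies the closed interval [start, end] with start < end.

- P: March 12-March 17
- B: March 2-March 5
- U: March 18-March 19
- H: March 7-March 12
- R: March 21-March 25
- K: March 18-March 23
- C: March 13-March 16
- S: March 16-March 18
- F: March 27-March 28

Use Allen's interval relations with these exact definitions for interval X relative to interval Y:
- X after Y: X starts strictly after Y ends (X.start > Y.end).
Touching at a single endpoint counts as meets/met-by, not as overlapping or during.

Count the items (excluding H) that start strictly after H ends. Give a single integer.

6

Target H = [March 7, March 12].
B [March 2, March 5] → before → no.
C [March 13, March 16] → after → counts.
F [March 27, March 28] → after → counts.
K [March 18, March 23] → after → counts.
P [March 12, March 17] → met-by → no.
R [March 21, March 25] → after → counts.
S [March 16, March 18] → after → counts.
U [March 18, March 19] → after → counts.
Total: 6.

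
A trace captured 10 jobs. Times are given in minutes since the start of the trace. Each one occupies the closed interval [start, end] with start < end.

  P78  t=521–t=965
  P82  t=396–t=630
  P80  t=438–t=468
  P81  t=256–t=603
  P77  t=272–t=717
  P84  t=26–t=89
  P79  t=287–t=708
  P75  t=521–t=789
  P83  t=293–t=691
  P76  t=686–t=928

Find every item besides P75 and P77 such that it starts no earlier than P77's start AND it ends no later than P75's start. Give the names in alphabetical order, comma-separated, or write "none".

Conditions: its start is no earlier than P77's start (X.start >= t=272) AND its end is no later than P75's start (X.end <= t=521).
P76: start t=686 >= t=272? ✓; end t=928 <= t=521? ✗ → no.
P78: start t=521 >= t=272? ✓; end t=965 <= t=521? ✗ → no.
P79: start t=287 >= t=272? ✓; end t=708 <= t=521? ✗ → no.
P80: start t=438 >= t=272? ✓; end t=468 <= t=521? ✓ → yes.
P81: start t=256 >= t=272? ✗; end t=603 <= t=521? ✗ → no.
P82: start t=396 >= t=272? ✓; end t=630 <= t=521? ✗ → no.
P83: start t=293 >= t=272? ✓; end t=691 <= t=521? ✗ → no.
P84: start t=26 >= t=272? ✗; end t=89 <= t=521? ✓ → no.
Result: P80.

P80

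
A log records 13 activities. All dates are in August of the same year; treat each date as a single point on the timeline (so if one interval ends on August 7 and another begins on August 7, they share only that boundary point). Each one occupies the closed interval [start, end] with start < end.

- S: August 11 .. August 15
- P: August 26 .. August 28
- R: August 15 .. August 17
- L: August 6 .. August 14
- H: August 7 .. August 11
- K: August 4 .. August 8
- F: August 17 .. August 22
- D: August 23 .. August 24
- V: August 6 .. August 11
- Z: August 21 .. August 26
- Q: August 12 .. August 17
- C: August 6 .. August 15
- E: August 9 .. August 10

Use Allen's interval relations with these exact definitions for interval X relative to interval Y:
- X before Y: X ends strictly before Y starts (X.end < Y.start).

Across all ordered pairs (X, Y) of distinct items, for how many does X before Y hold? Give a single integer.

Checking all 156 ordered pairs for relation 'before'; matching pairs in alphabetical order:
(C, D): C before D ✓
(C, F): C before F ✓
(C, P): C before P ✓
(C, Z): C before Z ✓
(D, P): D before P ✓
(E, D): E before D ✓
(E, F): E before F ✓
(E, P): E before P ✓
(E, Q): E before Q ✓
(E, R): E before R ✓
(E, S): E before S ✓
(E, Z): E before Z ✓
(F, D): F before D ✓
(F, P): F before P ✓
(H, D): H before D ✓
(H, F): H before F ✓
(H, P): H before P ✓
(H, Q): H before Q ✓
(H, R): H before R ✓
(H, Z): H before Z ✓
(K, D): K before D ✓
(K, E): K before E ✓
(K, F): K before F ✓
(K, P): K before P ✓
... plus 25 further pairs not listed.
Count: 49.

49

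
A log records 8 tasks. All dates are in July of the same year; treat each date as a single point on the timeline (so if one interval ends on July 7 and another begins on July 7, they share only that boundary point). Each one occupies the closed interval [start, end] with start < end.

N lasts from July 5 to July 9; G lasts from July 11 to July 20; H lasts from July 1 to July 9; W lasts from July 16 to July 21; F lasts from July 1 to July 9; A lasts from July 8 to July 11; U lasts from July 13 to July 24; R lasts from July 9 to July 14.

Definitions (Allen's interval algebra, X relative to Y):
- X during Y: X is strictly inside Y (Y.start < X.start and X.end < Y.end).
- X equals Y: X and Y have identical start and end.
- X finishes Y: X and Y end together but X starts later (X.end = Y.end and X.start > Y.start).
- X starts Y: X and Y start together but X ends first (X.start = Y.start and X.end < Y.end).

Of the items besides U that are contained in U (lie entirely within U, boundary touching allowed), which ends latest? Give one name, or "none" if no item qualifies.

W

Target U = [July 13, July 24].
A [July 8, July 11] → before → excluded.
F [July 1, July 9] → before → excluded.
G [July 11, July 20] → overlaps → excluded.
H [July 1, July 9] → before → excluded.
N [July 5, July 9] → before → excluded.
R [July 9, July 14] → overlaps → excluded.
W [July 16, July 21] → during → candidate.
Among candidates, latest end is July 21 → W.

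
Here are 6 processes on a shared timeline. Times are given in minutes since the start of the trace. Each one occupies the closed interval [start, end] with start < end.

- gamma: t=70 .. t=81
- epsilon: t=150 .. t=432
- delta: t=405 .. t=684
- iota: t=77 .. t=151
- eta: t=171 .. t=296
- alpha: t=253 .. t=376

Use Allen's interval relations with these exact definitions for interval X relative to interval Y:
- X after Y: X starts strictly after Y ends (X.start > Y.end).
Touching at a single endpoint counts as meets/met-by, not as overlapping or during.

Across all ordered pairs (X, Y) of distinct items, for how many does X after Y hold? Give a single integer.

9

Checking all 30 ordered pairs for relation 'after'; matching pairs in alphabetical order:
(alpha, gamma): alpha after gamma ✓
(alpha, iota): alpha after iota ✓
(delta, alpha): delta after alpha ✓
(delta, eta): delta after eta ✓
(delta, gamma): delta after gamma ✓
(delta, iota): delta after iota ✓
(epsilon, gamma): epsilon after gamma ✓
(eta, gamma): eta after gamma ✓
(eta, iota): eta after iota ✓
Count: 9.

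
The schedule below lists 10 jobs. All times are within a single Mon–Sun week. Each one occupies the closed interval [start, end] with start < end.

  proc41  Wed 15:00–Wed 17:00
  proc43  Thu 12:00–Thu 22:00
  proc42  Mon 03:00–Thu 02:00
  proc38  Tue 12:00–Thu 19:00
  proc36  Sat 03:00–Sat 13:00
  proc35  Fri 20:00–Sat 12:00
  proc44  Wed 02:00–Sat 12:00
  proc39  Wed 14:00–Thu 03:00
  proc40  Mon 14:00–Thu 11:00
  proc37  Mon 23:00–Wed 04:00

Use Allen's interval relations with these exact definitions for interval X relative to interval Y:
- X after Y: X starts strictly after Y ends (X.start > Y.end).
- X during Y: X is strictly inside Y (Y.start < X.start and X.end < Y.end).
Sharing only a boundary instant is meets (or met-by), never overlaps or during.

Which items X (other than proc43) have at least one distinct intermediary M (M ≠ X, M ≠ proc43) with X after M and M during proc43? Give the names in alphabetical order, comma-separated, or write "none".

Target proc43 = [Thu 12:00, Thu 22:00].
Intermediaries M with M during proc43: none.
Union: none.

none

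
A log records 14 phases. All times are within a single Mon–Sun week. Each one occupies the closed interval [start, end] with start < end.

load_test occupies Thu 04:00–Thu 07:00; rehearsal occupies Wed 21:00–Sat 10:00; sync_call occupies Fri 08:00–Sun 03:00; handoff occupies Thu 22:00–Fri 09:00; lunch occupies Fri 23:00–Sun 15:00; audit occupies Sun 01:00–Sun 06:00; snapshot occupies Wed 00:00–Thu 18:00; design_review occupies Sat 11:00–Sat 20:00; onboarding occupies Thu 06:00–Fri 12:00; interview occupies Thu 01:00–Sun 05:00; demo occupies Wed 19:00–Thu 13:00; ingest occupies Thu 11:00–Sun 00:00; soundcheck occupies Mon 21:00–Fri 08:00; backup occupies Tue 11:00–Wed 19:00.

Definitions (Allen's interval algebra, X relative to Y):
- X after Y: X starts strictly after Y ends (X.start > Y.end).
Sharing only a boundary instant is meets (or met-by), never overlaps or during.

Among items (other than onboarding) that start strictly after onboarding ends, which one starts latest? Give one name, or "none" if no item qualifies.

Target onboarding = [Thu 06:00, Fri 12:00].
audit [Sun 01:00, Sun 06:00] → after → candidate.
backup [Tue 11:00, Wed 19:00] → before → excluded.
demo [Wed 19:00, Thu 13:00] → overlaps → excluded.
design_review [Sat 11:00, Sat 20:00] → after → candidate.
handoff [Thu 22:00, Fri 09:00] → during → excluded.
ingest [Thu 11:00, Sun 00:00] → overlapped-by → excluded.
interview [Thu 01:00, Sun 05:00] → contains → excluded.
load_test [Thu 04:00, Thu 07:00] → overlaps → excluded.
lunch [Fri 23:00, Sun 15:00] → after → candidate.
rehearsal [Wed 21:00, Sat 10:00] → contains → excluded.
snapshot [Wed 00:00, Thu 18:00] → overlaps → excluded.
soundcheck [Mon 21:00, Fri 08:00] → overlaps → excluded.
sync_call [Fri 08:00, Sun 03:00] → overlapped-by → excluded.
Among candidates, latest start is Sun 01:00 → audit.

audit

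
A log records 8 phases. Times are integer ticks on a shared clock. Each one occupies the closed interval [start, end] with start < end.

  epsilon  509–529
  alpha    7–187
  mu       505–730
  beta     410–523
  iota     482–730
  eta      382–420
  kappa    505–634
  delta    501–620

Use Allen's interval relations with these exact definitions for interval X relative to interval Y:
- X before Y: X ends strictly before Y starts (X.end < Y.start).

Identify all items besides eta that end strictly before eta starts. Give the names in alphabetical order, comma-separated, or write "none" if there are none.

Target eta = [382, 420].
alpha [7, 187] → before → yes.
beta [410, 523] → overlapped-by → no.
delta [501, 620] → after → no.
epsilon [509, 529] → after → no.
iota [482, 730] → after → no.
kappa [505, 634] → after → no.
mu [505, 730] → after → no.
Result: alpha.

alpha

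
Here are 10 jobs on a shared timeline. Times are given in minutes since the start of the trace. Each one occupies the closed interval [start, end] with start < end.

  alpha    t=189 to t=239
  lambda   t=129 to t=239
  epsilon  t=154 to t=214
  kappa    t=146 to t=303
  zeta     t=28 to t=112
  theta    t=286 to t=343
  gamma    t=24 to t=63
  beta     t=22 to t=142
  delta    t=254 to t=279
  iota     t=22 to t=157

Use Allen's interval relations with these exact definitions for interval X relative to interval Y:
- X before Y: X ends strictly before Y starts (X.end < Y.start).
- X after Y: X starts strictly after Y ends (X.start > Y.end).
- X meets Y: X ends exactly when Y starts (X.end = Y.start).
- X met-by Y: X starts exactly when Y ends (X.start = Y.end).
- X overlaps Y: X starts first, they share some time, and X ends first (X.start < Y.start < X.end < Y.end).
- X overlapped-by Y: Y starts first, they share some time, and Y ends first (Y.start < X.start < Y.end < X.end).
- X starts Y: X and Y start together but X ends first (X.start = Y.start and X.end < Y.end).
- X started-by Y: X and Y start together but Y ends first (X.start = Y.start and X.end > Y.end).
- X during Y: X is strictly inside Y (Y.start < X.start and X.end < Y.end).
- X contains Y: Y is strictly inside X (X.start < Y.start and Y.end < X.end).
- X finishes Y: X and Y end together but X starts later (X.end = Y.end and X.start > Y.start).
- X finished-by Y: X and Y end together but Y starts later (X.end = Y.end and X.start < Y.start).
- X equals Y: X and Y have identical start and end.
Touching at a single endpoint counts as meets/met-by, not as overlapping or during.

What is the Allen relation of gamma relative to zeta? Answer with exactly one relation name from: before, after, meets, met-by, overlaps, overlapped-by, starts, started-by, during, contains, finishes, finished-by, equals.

overlaps

gamma = [t=24, t=63]; zeta = [t=28, t=112].
Compare endpoints: gamma.start < zeta.start, gamma.start < zeta.end, gamma.end > zeta.start, gamma.end < zeta.end.
That pattern is 'overlaps'.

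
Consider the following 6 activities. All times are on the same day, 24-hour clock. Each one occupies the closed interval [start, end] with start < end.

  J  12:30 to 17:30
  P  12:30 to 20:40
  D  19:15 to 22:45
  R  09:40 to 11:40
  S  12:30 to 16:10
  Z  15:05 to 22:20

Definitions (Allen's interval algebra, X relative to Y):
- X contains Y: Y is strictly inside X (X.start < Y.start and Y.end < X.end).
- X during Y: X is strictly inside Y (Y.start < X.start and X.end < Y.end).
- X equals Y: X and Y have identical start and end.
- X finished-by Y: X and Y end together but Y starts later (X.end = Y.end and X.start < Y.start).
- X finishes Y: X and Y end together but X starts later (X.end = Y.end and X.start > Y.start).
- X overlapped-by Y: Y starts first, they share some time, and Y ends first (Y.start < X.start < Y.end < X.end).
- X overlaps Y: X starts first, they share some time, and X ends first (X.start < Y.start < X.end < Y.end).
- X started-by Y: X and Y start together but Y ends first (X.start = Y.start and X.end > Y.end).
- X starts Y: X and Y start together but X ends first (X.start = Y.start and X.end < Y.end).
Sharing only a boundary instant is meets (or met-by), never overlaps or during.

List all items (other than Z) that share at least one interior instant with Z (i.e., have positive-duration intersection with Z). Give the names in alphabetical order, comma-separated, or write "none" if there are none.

D, J, P, S

Target Z = [15:05, 22:20].
D [19:15, 22:45] → overlapped-by → yes.
J [12:30, 17:30] → overlaps → yes.
P [12:30, 20:40] → overlaps → yes.
R [09:40, 11:40] → before → no.
S [12:30, 16:10] → overlaps → yes.
Result: D, J, P, S.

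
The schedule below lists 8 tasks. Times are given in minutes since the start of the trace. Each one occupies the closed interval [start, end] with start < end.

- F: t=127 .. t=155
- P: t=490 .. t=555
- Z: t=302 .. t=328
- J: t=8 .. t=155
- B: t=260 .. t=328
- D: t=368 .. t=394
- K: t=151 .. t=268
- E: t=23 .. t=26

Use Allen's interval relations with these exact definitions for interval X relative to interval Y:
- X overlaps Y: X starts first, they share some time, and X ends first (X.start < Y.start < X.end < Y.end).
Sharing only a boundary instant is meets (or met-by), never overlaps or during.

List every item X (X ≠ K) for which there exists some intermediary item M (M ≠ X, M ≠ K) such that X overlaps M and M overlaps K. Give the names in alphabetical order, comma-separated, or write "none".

none

Target K = [t=151, t=268].
Intermediaries M with M overlaps K: F, J.
Via F — items with X overlaps F: none.
Via J — items with X overlaps J: none.
Union: none.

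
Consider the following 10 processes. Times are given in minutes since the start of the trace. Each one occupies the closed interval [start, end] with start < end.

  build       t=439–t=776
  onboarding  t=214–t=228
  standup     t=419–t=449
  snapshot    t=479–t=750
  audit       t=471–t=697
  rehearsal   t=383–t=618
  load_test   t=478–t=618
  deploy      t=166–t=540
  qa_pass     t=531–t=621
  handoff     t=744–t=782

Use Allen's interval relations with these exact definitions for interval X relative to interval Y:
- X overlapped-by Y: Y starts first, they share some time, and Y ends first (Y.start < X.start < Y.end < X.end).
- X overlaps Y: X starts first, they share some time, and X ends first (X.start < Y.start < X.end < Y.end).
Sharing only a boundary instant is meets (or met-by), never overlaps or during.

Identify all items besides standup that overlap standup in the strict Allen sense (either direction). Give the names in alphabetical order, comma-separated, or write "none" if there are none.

Target standup = [t=419, t=449].
audit [t=471, t=697] → after → no.
build [t=439, t=776] → overlapped-by → yes.
deploy [t=166, t=540] → contains → no.
handoff [t=744, t=782] → after → no.
load_test [t=478, t=618] → after → no.
onboarding [t=214, t=228] → before → no.
qa_pass [t=531, t=621] → after → no.
rehearsal [t=383, t=618] → contains → no.
snapshot [t=479, t=750] → after → no.
Result: build.

build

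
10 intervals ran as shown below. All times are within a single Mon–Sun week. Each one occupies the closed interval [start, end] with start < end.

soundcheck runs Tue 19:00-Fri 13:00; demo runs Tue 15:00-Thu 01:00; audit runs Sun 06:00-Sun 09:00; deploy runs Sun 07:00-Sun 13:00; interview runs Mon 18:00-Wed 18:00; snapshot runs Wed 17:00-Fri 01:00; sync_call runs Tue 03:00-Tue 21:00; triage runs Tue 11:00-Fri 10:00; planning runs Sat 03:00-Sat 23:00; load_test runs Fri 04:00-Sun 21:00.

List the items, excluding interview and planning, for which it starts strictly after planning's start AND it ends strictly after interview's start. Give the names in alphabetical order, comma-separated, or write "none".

Conditions: its start is strictly after planning's start (X.start > Sat 03:00) AND its end is strictly after interview's start (X.end > Mon 18:00).
audit: start Sun 06:00 > Sat 03:00? ✓; end Sun 09:00 > Mon 18:00? ✓ → yes.
demo: start Tue 15:00 > Sat 03:00? ✗; end Thu 01:00 > Mon 18:00? ✓ → no.
deploy: start Sun 07:00 > Sat 03:00? ✓; end Sun 13:00 > Mon 18:00? ✓ → yes.
load_test: start Fri 04:00 > Sat 03:00? ✗; end Sun 21:00 > Mon 18:00? ✓ → no.
snapshot: start Wed 17:00 > Sat 03:00? ✗; end Fri 01:00 > Mon 18:00? ✓ → no.
soundcheck: start Tue 19:00 > Sat 03:00? ✗; end Fri 13:00 > Mon 18:00? ✓ → no.
sync_call: start Tue 03:00 > Sat 03:00? ✗; end Tue 21:00 > Mon 18:00? ✓ → no.
triage: start Tue 11:00 > Sat 03:00? ✗; end Fri 10:00 > Mon 18:00? ✓ → no.
Result: audit, deploy.

audit, deploy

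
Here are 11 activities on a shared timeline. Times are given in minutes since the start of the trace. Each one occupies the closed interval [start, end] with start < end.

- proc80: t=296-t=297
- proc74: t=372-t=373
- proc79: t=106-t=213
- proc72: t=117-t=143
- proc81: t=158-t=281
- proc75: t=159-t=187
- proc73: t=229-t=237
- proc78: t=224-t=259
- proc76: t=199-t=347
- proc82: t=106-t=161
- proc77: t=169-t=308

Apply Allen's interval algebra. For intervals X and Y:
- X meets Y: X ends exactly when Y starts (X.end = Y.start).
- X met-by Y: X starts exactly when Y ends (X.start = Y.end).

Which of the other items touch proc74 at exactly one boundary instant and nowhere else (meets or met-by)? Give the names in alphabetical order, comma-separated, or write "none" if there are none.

none

Target proc74 = [t=372, t=373].
proc72 [t=117, t=143] → before → no.
proc73 [t=229, t=237] → before → no.
proc75 [t=159, t=187] → before → no.
proc76 [t=199, t=347] → before → no.
proc77 [t=169, t=308] → before → no.
proc78 [t=224, t=259] → before → no.
proc79 [t=106, t=213] → before → no.
proc80 [t=296, t=297] → before → no.
proc81 [t=158, t=281] → before → no.
proc82 [t=106, t=161] → before → no.
Result: none.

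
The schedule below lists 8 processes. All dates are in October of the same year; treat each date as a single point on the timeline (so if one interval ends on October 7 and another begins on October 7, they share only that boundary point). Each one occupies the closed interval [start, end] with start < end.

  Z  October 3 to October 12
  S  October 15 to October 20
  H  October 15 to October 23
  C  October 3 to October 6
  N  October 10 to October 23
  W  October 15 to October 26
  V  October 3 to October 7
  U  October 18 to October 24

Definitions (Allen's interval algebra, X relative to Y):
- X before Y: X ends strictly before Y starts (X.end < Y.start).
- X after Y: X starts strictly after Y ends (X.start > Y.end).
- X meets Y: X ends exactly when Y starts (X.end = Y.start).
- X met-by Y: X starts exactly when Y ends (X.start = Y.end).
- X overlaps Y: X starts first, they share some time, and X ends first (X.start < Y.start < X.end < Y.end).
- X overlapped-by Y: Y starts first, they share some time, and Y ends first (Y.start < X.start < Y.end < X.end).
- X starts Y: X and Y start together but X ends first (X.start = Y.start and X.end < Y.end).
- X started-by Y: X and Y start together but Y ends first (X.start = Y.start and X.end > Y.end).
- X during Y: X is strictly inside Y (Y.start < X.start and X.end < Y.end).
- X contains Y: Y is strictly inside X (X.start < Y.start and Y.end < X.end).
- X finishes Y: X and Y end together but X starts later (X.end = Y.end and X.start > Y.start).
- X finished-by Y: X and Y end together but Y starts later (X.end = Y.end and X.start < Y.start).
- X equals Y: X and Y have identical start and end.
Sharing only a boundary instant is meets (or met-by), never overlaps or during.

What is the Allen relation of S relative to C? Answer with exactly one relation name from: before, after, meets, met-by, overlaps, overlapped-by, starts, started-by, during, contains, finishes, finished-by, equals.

S = [October 15, October 20]; C = [October 3, October 6].
Compare endpoints: S.start > C.start, S.start > C.end, S.end > C.start, S.end > C.end.
That pattern is 'after'.

after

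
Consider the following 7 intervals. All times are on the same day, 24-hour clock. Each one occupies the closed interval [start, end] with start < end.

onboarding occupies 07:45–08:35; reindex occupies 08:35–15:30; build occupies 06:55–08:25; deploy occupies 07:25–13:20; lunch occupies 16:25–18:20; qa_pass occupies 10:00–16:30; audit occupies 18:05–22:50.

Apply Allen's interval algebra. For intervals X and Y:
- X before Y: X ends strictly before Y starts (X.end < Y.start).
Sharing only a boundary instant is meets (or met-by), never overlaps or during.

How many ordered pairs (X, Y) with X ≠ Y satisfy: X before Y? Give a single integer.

Checking all 42 ordered pairs for relation 'before'; matching pairs in alphabetical order:
(build, audit): build before audit ✓
(build, lunch): build before lunch ✓
(build, qa_pass): build before qa_pass ✓
(build, reindex): build before reindex ✓
(deploy, audit): deploy before audit ✓
(deploy, lunch): deploy before lunch ✓
(onboarding, audit): onboarding before audit ✓
(onboarding, lunch): onboarding before lunch ✓
(onboarding, qa_pass): onboarding before qa_pass ✓
(qa_pass, audit): qa_pass before audit ✓
(reindex, audit): reindex before audit ✓
(reindex, lunch): reindex before lunch ✓
Count: 12.

12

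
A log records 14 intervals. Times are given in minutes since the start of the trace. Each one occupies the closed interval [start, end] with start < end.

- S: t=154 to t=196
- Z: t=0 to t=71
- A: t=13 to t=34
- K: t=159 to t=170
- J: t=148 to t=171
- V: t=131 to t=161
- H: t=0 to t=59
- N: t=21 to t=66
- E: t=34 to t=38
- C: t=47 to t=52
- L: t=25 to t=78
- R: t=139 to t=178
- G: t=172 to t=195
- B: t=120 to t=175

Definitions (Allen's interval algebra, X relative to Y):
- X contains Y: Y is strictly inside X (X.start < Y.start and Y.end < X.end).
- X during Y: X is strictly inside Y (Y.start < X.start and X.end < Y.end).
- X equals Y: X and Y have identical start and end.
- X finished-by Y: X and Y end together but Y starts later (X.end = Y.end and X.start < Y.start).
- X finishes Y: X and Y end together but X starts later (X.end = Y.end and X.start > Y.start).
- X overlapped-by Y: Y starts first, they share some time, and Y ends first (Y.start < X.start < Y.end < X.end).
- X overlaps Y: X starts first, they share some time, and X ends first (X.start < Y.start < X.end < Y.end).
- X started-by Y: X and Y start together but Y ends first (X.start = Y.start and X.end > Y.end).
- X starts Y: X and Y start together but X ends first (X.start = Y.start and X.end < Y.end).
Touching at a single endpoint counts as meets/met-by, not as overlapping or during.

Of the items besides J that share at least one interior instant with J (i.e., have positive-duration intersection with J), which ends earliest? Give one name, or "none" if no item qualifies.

V

Target J = [t=148, t=171].
A [t=13, t=34] → before → excluded.
B [t=120, t=175] → contains → candidate.
C [t=47, t=52] → before → excluded.
E [t=34, t=38] → before → excluded.
G [t=172, t=195] → after → excluded.
H [t=0, t=59] → before → excluded.
K [t=159, t=170] → during → candidate.
L [t=25, t=78] → before → excluded.
N [t=21, t=66] → before → excluded.
R [t=139, t=178] → contains → candidate.
S [t=154, t=196] → overlapped-by → candidate.
V [t=131, t=161] → overlaps → candidate.
Z [t=0, t=71] → before → excluded.
Among candidates, earliest end is t=161 → V.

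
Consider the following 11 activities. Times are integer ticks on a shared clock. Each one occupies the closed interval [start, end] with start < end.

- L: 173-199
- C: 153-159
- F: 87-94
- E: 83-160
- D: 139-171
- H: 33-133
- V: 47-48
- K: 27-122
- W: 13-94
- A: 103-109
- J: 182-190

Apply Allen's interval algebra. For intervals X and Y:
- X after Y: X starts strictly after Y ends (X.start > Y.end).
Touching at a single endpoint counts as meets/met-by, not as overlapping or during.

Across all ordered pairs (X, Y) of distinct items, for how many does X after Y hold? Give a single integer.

Checking all 110 ordered pairs for relation 'after'; matching pairs in alphabetical order:
(A, F): A after F ✓
(A, V): A after V ✓
(A, W): A after W ✓
(C, A): C after A ✓
(C, F): C after F ✓
(C, H): C after H ✓
(C, K): C after K ✓
(C, V): C after V ✓
(C, W): C after W ✓
(D, A): D after A ✓
(D, F): D after F ✓
(D, H): D after H ✓
(D, K): D after K ✓
(D, V): D after V ✓
(D, W): D after W ✓
(E, V): E after V ✓
(F, V): F after V ✓
(J, A): J after A ✓
(J, C): J after C ✓
(J, D): J after D ✓
(J, E): J after E ✓
(J, F): J after F ✓
(J, H): J after H ✓
(J, K): J after K ✓
... plus 11 further pairs not listed.
Count: 35.

35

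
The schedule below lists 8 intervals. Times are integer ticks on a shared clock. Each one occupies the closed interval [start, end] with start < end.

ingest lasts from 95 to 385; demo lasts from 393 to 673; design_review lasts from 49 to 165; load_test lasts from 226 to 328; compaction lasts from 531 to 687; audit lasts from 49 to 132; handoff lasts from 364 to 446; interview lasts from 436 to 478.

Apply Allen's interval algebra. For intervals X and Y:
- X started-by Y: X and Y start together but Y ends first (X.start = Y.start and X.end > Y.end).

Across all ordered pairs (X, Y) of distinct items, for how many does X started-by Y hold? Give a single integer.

1

Checking all 56 ordered pairs for relation 'started-by'; matching pairs in alphabetical order:
(design_review, audit): design_review started-by audit ✓
Count: 1.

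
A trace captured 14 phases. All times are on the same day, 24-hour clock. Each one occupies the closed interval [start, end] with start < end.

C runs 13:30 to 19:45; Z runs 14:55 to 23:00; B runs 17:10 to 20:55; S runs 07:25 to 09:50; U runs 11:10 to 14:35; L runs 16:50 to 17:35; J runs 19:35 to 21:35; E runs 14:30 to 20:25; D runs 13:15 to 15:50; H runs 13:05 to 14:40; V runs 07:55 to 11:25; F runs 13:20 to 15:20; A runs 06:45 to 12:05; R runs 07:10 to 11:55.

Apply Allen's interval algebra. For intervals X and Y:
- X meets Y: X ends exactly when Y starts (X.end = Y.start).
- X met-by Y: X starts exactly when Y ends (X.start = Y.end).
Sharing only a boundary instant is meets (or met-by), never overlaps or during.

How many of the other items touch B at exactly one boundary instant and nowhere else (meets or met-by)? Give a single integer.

0

Target B = [17:10, 20:55].
A [06:45, 12:05] → before → no.
C [13:30, 19:45] → overlaps → no.
D [13:15, 15:50] → before → no.
E [14:30, 20:25] → overlaps → no.
F [13:20, 15:20] → before → no.
H [13:05, 14:40] → before → no.
J [19:35, 21:35] → overlapped-by → no.
L [16:50, 17:35] → overlaps → no.
R [07:10, 11:55] → before → no.
S [07:25, 09:50] → before → no.
U [11:10, 14:35] → before → no.
V [07:55, 11:25] → before → no.
Z [14:55, 23:00] → contains → no.
Total: 0.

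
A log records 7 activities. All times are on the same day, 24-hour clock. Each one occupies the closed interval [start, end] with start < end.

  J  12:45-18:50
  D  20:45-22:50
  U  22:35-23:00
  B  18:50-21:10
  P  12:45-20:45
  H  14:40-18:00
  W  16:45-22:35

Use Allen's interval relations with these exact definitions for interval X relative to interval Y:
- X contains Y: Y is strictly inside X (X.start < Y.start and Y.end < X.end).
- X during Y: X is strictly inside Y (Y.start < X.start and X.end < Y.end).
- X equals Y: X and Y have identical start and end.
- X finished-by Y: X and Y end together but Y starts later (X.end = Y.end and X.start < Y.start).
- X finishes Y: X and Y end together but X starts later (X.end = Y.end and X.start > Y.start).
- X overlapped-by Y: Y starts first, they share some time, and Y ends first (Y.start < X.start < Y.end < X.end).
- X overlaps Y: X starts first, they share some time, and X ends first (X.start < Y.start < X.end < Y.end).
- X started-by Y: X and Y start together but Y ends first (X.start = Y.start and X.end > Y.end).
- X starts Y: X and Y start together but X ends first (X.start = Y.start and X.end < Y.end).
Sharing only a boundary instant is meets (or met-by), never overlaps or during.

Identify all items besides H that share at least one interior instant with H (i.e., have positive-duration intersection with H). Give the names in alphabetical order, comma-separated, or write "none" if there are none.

J, P, W

Target H = [14:40, 18:00].
B [18:50, 21:10] → after → no.
D [20:45, 22:50] → after → no.
J [12:45, 18:50] → contains → yes.
P [12:45, 20:45] → contains → yes.
U [22:35, 23:00] → after → no.
W [16:45, 22:35] → overlapped-by → yes.
Result: J, P, W.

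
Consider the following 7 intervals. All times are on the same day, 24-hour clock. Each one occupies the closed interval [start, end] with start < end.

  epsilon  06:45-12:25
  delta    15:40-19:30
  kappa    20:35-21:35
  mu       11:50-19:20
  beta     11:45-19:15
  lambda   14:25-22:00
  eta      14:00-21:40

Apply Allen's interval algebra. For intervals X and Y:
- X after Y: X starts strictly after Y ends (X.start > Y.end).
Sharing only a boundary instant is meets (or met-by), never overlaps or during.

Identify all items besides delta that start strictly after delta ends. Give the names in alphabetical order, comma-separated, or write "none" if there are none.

Target delta = [15:40, 19:30].
beta [11:45, 19:15] → overlaps → no.
epsilon [06:45, 12:25] → before → no.
eta [14:00, 21:40] → contains → no.
kappa [20:35, 21:35] → after → yes.
lambda [14:25, 22:00] → contains → no.
mu [11:50, 19:20] → overlaps → no.
Result: kappa.

kappa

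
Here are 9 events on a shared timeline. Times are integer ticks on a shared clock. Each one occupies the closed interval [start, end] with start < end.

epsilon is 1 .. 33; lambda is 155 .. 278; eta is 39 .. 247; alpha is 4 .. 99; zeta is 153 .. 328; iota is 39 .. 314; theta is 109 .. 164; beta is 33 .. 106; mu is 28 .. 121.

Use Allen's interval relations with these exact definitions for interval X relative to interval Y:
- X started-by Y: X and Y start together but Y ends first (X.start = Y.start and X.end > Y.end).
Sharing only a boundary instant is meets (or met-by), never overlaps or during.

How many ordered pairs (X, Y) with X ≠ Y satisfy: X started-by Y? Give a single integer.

Checking all 72 ordered pairs for relation 'started-by'; matching pairs in alphabetical order:
(iota, eta): iota started-by eta ✓
Count: 1.

1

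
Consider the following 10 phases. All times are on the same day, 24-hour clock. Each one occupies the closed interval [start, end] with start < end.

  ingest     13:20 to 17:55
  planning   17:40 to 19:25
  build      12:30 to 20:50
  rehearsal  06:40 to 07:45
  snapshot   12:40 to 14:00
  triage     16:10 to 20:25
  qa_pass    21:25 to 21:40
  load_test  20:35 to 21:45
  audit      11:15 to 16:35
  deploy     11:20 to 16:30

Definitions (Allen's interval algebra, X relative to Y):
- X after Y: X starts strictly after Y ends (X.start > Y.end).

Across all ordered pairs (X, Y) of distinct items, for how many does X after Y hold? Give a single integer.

26

Checking all 90 ordered pairs for relation 'after'; matching pairs in alphabetical order:
(audit, rehearsal): audit after rehearsal ✓
(build, rehearsal): build after rehearsal ✓
(deploy, rehearsal): deploy after rehearsal ✓
(ingest, rehearsal): ingest after rehearsal ✓
(load_test, audit): load_test after audit ✓
(load_test, deploy): load_test after deploy ✓
(load_test, ingest): load_test after ingest ✓
(load_test, planning): load_test after planning ✓
(load_test, rehearsal): load_test after rehearsal ✓
(load_test, snapshot): load_test after snapshot ✓
(load_test, triage): load_test after triage ✓
(planning, audit): planning after audit ✓
(planning, deploy): planning after deploy ✓
(planning, rehearsal): planning after rehearsal ✓
(planning, snapshot): planning after snapshot ✓
(qa_pass, audit): qa_pass after audit ✓
(qa_pass, build): qa_pass after build ✓
(qa_pass, deploy): qa_pass after deploy ✓
(qa_pass, ingest): qa_pass after ingest ✓
(qa_pass, planning): qa_pass after planning ✓
(qa_pass, rehearsal): qa_pass after rehearsal ✓
(qa_pass, snapshot): qa_pass after snapshot ✓
(qa_pass, triage): qa_pass after triage ✓
(snapshot, rehearsal): snapshot after rehearsal ✓
... plus 2 further pairs not listed.
Count: 26.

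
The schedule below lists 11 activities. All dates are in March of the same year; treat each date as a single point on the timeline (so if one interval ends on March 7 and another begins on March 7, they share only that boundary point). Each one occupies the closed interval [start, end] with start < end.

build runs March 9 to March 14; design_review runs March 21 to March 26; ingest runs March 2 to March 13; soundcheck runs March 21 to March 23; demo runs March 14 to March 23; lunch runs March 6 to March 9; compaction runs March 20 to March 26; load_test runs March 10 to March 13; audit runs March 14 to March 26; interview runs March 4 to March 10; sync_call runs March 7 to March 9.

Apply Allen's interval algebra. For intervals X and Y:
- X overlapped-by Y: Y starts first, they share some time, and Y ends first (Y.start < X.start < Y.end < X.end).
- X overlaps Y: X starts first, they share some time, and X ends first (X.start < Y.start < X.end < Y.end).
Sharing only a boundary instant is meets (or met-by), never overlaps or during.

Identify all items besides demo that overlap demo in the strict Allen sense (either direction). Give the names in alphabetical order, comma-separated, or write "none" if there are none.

Target demo = [March 14, March 23].
audit [March 14, March 26] → started-by → no.
build [March 9, March 14] → meets → no.
compaction [March 20, March 26] → overlapped-by → yes.
design_review [March 21, March 26] → overlapped-by → yes.
ingest [March 2, March 13] → before → no.
interview [March 4, March 10] → before → no.
load_test [March 10, March 13] → before → no.
lunch [March 6, March 9] → before → no.
soundcheck [March 21, March 23] → finishes → no.
sync_call [March 7, March 9] → before → no.
Result: compaction, design_review.

compaction, design_review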